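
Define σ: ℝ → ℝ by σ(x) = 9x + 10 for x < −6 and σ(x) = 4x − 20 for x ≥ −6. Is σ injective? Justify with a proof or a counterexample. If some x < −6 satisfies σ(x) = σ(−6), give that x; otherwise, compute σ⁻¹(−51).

Both pieces are strictly increasing (slopes 9 and 4), so each is injective on its own interval.
The left piece maps (−∞, −6) onto (−∞, −44); the right piece maps [−6, ∞) onto [−44, ∞).
These images are disjoint, so no value is attained by both pieces. Hence σ is injective.
Because the two images are disjoint, no x < −6 has σ(x) = σ(−6), so we compute σ⁻¹(−51): −51 lies in (−∞, −44), so solve 9x + 10 = −51: x = (−51 − 10)/9 = −61/9.

-61/9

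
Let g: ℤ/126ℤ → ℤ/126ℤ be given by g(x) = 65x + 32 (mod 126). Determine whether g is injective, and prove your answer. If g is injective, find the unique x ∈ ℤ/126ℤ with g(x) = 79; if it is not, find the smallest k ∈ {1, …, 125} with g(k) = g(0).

By definition, injectivity means: for all x_1, x_2 in the domain, g(x_1) = g(x_2) implies x_1 = x_2.
If g(x_1) = g(x_2), then 65x_1 ≡ 65x_2 (mod 126). Because gcd(65, 126) = 1, we may cancel 65 to get x_1 ≡ x_2 (mod 126).
Thus g is injective.
We now compute 65⁻¹ mod 126 explicitly. Euclid's algorithm: 126 = 1·65 + 61, 65 = 1·61 + 4, 61 = 15·4 + 1; back-substituting gives 1 = 95·65 − 49·126, so 65⁻¹ ≡ 95 (mod 126).
Since g is injective, we find g⁻¹(79): we need 65x ≡ 79 − 32 ≡ 47 (mod 126). Using 65⁻¹ = 95: x ≡ 95·47 = 4465 = 35·126 + 55, so x = 55.
Check: g(55) = 65·55 + 32 = 3607 = 28·126 + 79 ≡ 79 (mod 126).

55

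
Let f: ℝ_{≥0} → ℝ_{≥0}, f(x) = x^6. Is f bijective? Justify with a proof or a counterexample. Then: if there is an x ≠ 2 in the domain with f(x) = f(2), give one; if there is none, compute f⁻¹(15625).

On ℝ_{≥0}, x ↦ x^6 is strictly increasing (injective) and for any y ∈ ℝ_{≥0} the 6th root y^{1/6} lies in ℝ_{≥0} (surjective). So f is bijective.
Since x ↦ x^6 is strictly increasing on ℝ_{≥0}, it is injective there, so no x ≠ 2 in the domain has f(x) = f(2). We therefore compute f⁻¹(15625) = 15625^{1/6} = 5 (indeed 5^6 = 15625).

5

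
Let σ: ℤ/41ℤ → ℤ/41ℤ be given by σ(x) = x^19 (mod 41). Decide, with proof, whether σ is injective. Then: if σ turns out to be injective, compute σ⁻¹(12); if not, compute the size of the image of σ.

17

Since 41 is prime, the nonzero elements of ℤ/41ℤ form a cyclic group of order 40.
As gcd(19, 40) = 1, raising to the 19th power is a bijection on this group: if u^19 ≡ v^19 then (uv^{−1})^19 = 1, and the only element of order dividing gcd(19, 40) = 1 is 1, so u = v.
With σ(0) = 0 this makes σ injective on all of ℤ/41ℤ, hence bijective (finite equal-size domain and codomain). In particular σ is injective.
Since σ is injective, we find the preimage of 12. The inverse of x ↦ x^19 on (ℤ/41ℤ)^× is x ↦ x^19, because 19·19 = 361 = 9·40 + 1 ≡ 1 (mod 40) and x^{40} = 1 for x ≠ 0 (Fermat). So σ⁻¹(12) = 12^19 mod 41.
Repeated squaring mod 41: 12^1 ≡ 12, 12^2 ≡ 12² = 144 ≡ 21, 12^4 ≡ 21² = 441 ≡ 31, 12^8 ≡ 31² = 961 ≡ 18, 12^16 ≡ 18² = 324 ≡ 37. Since 19 = 16 + 2 + 1, 12^19 ≡ 37·21·12: 37·21 = 777 ≡ 39, then 39·12 = 468 ≡ 17. So 12^19 ≡ 17 (mod 41).
Hence σ⁻¹(12) = 17.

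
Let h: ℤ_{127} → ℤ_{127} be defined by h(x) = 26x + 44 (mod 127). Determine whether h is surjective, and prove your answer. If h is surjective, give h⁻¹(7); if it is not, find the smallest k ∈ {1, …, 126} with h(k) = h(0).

Since gcd(26, 127) = 1, 26 is invertible modulo 127. Euclid's algorithm: 127 = 4·26 + 23, 26 = 1·23 + 3, 23 = 7·3 + 2, 3 = 1·2 + 1; back-substituting gives 1 = 44·26 − 9·127, so 26⁻¹ ≡ 44 (mod 127).
Then y ↦ 44(y − 44) is a two-sided inverse to h, so every y ∈ ℤ_{127} has a preimage.
Thus h is surjective.
Since h is surjective, we find h⁻¹(7): we need 26x ≡ 7 − 44 ≡ 90 (mod 127). Using 26⁻¹ = 44: x ≡ 44·90 = 3960 = 31·127 + 23, so x = 23.
Check: h(23) = 26·23 + 44 = 642 = 5·127 + 7 ≡ 7 (mod 127).

23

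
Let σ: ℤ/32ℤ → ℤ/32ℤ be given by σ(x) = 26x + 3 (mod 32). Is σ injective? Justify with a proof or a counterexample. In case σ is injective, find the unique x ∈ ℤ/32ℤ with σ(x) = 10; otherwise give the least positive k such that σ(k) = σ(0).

We have gcd(26, 32) = 2 > 1. Taking a = 0 and b = 16: σ(0) = 3 and σ(16) = 26·16 + 3 = 419 ≡ 3 (mod 32).
So σ(0) = σ(16) while 0 ≠ 16, therefore σ is not injective.
Since σ is not injective, we find the least positive k with σ(k) = σ(0): this means 26k ≡ 0 (mod 32), i.e. 32 ∣ 26k. Since gcd(26, 32) = 2, dividing through by 2 this holds exactly when 16 ∣ 13k, and as gcd(13, 16) = 1, exactly when 16 ∣ k.
The smallest positive such k is 16.

16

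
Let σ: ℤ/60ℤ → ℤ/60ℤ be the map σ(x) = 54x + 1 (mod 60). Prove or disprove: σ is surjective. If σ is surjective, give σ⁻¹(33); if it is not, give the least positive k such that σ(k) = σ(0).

10

Since gcd(54, 60) = 6, we have 54x ≡ 0 (mod 6) for all x, so σ(x) ≡ 1 (mod 6).
But 0 ≢ 1 (mod 6), so 0 ∈ ℤ/60ℤ has no preimage. Therefore σ is not surjective.
Since σ is not surjective, we find the least positive k with σ(k) = σ(0): this means 54k ≡ 0 (mod 60), i.e. 60 ∣ 54k. Since gcd(54, 60) = 6, dividing through by 6 this holds exactly when 10 ∣ 9k, and as gcd(9, 10) = 1, exactly when 10 ∣ k.
The smallest positive such k is 10.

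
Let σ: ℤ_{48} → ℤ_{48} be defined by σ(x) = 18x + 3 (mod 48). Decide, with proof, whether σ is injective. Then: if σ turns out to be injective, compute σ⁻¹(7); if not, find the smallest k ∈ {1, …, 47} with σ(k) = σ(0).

We have gcd(18, 48) = 6 > 1. Taking a = 0 and b = 8: σ(0) = 3 and σ(8) = 18·8 + 3 = 147 ≡ 3 (mod 48).
So σ(0) = σ(8) while 0 ≠ 8, therefore σ is not injective.
Since σ is not injective, we find the least positive k with σ(k) = σ(0): this means 18k ≡ 0 (mod 48), i.e. 48 ∣ 18k. Since gcd(18, 48) = 6, dividing through by 6 this holds exactly when 8 ∣ 3k, and as gcd(3, 8) = 1, exactly when 8 ∣ k.
The smallest positive such k is 8.

8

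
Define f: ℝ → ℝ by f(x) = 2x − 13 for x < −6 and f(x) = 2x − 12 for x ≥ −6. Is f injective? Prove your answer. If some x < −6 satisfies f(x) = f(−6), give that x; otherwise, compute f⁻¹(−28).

Both pieces are strictly increasing (slopes 2 and 2), so each is injective on its own interval.
The left piece maps (−∞, −6) onto (−∞, −25); the right piece maps [−6, ∞) onto [−24, ∞).
These images are disjoint, so no value is attained by both pieces. Hence f is injective.
Because the two images are disjoint, no x < −6 has f(x) = f(−6), so we compute f⁻¹(−28): −28 lies in (−∞, −25), so solve 2x − 13 = −28: x = (−28 + 13)/2 = −15/2.

-15/2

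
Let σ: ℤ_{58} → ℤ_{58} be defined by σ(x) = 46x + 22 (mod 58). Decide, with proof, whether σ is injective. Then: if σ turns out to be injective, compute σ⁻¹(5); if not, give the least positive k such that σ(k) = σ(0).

29

Recall: σ is injective when σ(u) = σ(v) forces u = v.
We have gcd(46, 58) = 2 > 1. Taking u = 0 and v = 29: σ(0) = 22 and σ(29) = 46·29 + 22 = 1356 ≡ 22 (mod 58).
So σ(0) = σ(29) while 0 ≠ 29, hence σ is not injective.
Since σ is not injective, we find the least positive k with σ(k) = σ(0): this means 46k ≡ 0 (mod 58), i.e. 58 ∣ 46k. Since gcd(46, 58) = 2, dividing through by 2 this holds exactly when 29 ∣ 23k, and as gcd(23, 29) = 1, exactly when 29 ∣ k.
The smallest positive such k is 29.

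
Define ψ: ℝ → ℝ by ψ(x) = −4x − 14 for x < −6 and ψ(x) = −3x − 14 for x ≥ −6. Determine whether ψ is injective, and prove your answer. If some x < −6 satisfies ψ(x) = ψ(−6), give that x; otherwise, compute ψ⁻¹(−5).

-3

Both pieces are strictly decreasing (slopes −4 and −3), so each is injective on its own interval.
The left piece maps (−∞, −6) onto (10, ∞); the right piece maps [−6, ∞) onto (−∞, 4].
These images are disjoint, so no value is attained by both pieces. Therefore ψ is injective.
Because the two images are disjoint, no x < −6 has ψ(x) = ψ(−6), so we compute ψ⁻¹(−5): −5 lies in (−∞, 4], so solve −3x − 14 = −5: x = (−5 + 14)/(−3) = −3.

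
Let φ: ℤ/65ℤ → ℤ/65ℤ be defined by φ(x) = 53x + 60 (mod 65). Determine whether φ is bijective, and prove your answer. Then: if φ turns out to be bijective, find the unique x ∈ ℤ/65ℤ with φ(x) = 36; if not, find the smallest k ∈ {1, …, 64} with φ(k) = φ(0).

By definition, φ is injective when φ(a) = φ(b) forces a = b.
Suppose φ(a) = φ(b) in ℤ/65ℤ. Then 53a + 60 ≡ 53b + 60 (mod 65), therefore 53(a − b) ≡ 0 (mod 65).
Since gcd(53, 65) = 1, 53 is invertible modulo 65, thus a − b ≡ 0 (mod 65), i.e. a = b.
We now compute 53⁻¹ mod 65 explicitly. Euclid's algorithm: 65 = 1·53 + 12, 53 = 4·12 + 5, 12 = 2·5 + 2, 5 = 2·2 + 1; back-substituting gives 1 = 27·53 − 22·65, so 53⁻¹ ≡ 27 (mod 65).
For any y ∈ ℤ/65ℤ, x = 27(y − 60) mod 65 satisfies φ(x) = 53·27(y − 60) + 60 ≡ y (since 53·27 ≡ 1 mod 65). So every y has a preimage.
Thus φ is bijective.
Since φ is bijective, we compute φ⁻¹(36): solve 53x + 60 ≡ 36 (mod 65), i.e. 53x ≡ 41 (mod 65).
Multiplying by 53⁻¹ = 27 gives x ≡ 27·41 = 1107 = 17·65 + 2 ≡ 2 (mod 65).
Check: φ(2) = 53·2 + 60 = 166 = 2·65 + 36 ≡ 36 (mod 65).

2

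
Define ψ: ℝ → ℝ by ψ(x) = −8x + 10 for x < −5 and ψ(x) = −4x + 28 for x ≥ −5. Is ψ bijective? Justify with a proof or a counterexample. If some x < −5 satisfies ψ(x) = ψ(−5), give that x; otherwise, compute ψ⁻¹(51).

-41/8

Both pieces are strictly decreasing (slopes −8 and −4), so each is injective on its own interval.
The left piece maps (−∞, −5) onto (50, ∞); the right piece maps [−5, ∞) onto (−∞, 48].
The images leave a gap (50 has no preimage), so ψ is not surjective, hence not bijective.
Because the two images are disjoint, no x < −5 has ψ(x) = ψ(−5), so we compute ψ⁻¹(51): 51 lies in (50, ∞), so solve −8x + 10 = 51: x = (51 − 10)/(−8) = −41/8.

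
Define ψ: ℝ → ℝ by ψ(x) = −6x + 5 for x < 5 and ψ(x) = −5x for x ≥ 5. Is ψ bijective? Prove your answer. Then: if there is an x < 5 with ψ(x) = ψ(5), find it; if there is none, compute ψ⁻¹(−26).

26/5

Both pieces are strictly decreasing (slopes −6 and −5), so each is injective on its own interval.
The left piece maps (−∞, 5) onto (−25, ∞); the right piece maps [5, ∞) onto (−∞, −25].
Since −25 = −25, the images partition ℝ: ψ is injective and surjective, hence bijective.
Because the two images are disjoint, no x < 5 has ψ(x) = ψ(5), so we compute ψ⁻¹(−26): −26 lies in (−∞, −25], so solve −5x = −26: x = (−26 − 0)/(−5) = 26/5.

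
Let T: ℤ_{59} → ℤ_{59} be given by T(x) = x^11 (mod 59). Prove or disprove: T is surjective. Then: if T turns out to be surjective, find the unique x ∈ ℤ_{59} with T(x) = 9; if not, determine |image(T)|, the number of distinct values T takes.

26

Since 59 is prime, the nonzero elements of ℤ_{59} form a cyclic group of order 58.
As gcd(11, 58) = 1, raising to the 11th power is a bijection on this group: if u^11 ≡ v^11 then (uv^{−1})^11 = 1, and the only element of order dividing gcd(11, 58) = 1 is 1, so u = v.
With T(0) = 0 this makes T injective on all of ℤ_{59}, hence bijective (finite equal-size domain and codomain). In particular T is surjective.
Since T is surjective, we find the preimage of 9. The inverse of x ↦ x^11 on (ℤ_{59})^× is x ↦ x^37, because 11·37 = 407 = 7·58 + 1 ≡ 1 (mod 58) and x^{58} = 1 for x ≠ 0 (Fermat). So T⁻¹(9) = 9^37 mod 59.
Repeated squaring mod 59: 9^1 ≡ 9, 9^2 ≡ 9² = 81 ≡ 22, 9^4 ≡ 22² = 484 ≡ 12, 9^8 ≡ 12² = 144 ≡ 26, 9^16 ≡ 26² = 676 ≡ 27, 9^32 ≡ 27² = 729 ≡ 21. Since 37 = 32 + 4 + 1, 9^37 ≡ 21·12·9: 21·12 = 252 ≡ 16, then 16·9 = 144 ≡ 26. So 9^37 ≡ 26 (mod 59).
Hence T⁻¹(9) = 26.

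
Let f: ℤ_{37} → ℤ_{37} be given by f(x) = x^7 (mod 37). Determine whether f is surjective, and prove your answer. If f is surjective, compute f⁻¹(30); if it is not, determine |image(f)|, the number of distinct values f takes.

4

Since 37 is prime, the nonzero elements of ℤ_{37} form a cyclic group of order 36.
As gcd(7, 36) = 1, raising to the 7th power is a bijection on this group: if s^7 ≡ t^7 then (st^{−1})^7 = 1, and the only element of order dividing gcd(7, 36) = 1 is 1, so s = t.
With f(0) = 0 this makes f injective on all of ℤ_{37}, hence bijective (finite equal-size domain and codomain). In particular f is surjective.
Since f is surjective, we find the preimage of 30. The inverse of x ↦ x^7 on (ℤ_{37})^× is x ↦ x^31, because 7·31 = 217 = 6·36 + 1 ≡ 1 (mod 36) and x^{36} = 1 for x ≠ 0 (Fermat). So f⁻¹(30) = 30^31 mod 37.
Repeated squaring mod 37: 30^1 ≡ 30, 30^2 ≡ 30² = 900 ≡ 12, 30^4 ≡ 12² = 144 ≡ 33, 30^8 ≡ 33² = 1089 ≡ 16, 30^16 ≡ 16² = 256 ≡ 34. Since 31 = 16 + 8 + 4 + 2 + 1, 30^31 ≡ 34·16·33·12·30: 34·16 = 544 ≡ 26, then 26·33 = 858 ≡ 7, then 7·12 = 84 ≡ 10, then 10·30 = 300 ≡ 4. So 30^31 ≡ 4 (mod 37).
Hence f⁻¹(30) = 4.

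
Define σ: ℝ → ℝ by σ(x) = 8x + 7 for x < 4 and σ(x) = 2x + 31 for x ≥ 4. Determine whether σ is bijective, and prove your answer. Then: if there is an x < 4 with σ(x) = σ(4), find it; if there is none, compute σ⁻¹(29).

Both pieces are strictly increasing (slopes 8 and 2), so each is injective on its own interval.
The left piece maps (−∞, 4) onto (−∞, 39); the right piece maps [4, ∞) onto [39, ∞).
Since 39 = 39, the images partition ℝ: σ is injective and surjective, hence bijective.
Because the two images are disjoint, no x < 4 has σ(x) = σ(4), so we compute σ⁻¹(29): 29 lies in (−∞, 39), so solve 8x + 7 = 29: x = (29 − 7)/8 = 11/4.

11/4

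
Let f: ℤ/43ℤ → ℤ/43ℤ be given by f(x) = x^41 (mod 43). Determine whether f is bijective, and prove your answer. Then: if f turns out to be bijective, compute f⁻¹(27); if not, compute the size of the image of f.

8

Since 43 is prime, the nonzero elements of ℤ/43ℤ form a cyclic group of order 42.
As gcd(41, 42) = 1, raising to the 41st power is a bijection on this group: if u^41 ≡ v^41 then (uv^{−1})^41 = 1, and the only element of order dividing gcd(41, 42) = 1 is 1, so u = v.
With f(0) = 0 this makes f injective on all of ℤ/43ℤ, hence bijective (finite equal-size domain and codomain). In particular f is bijective.
Since f is bijective, we find the preimage of 27. The inverse of x ↦ x^41 on (ℤ/43ℤ)^× is x ↦ x^41, because 41·41 = 1681 = 40·42 + 1 ≡ 1 (mod 42) and x^{42} = 1 for x ≠ 0 (Fermat). So f⁻¹(27) = 27^41 mod 43.
Repeated squaring mod 43: 27^1 ≡ 27, 27^2 ≡ 27² = 729 ≡ 41, 27^4 ≡ 41² = 1681 ≡ 4, 27^8 ≡ 4² = 16, 27^16 ≡ 16² = 256 ≡ 41, 27^32 ≡ 41² = 1681 ≡ 4. Since 41 = 32 + 8 + 1, 27^41 ≡ 4·16·27: 4·16 = 64 ≡ 21, then 21·27 = 567 ≡ 8. So 27^41 ≡ 8 (mod 43).
Hence f⁻¹(27) = 8.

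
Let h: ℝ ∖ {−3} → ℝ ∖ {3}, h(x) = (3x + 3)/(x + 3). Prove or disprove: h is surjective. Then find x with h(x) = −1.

-3/2

For any y ≠ 3, solving y(x + 3) = 3x + 3 for x gives a well-defined x ≠ −3. So h is surjective.
Solving h(x) = −1: cross-multiplying gives 3x + 3 = −1(x + 3), which rearranges to 4x = −6, so x = −3/2.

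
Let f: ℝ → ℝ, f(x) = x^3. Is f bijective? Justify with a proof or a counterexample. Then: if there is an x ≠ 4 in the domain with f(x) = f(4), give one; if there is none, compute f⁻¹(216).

6

On ℝ, x ↦ x^3 is strictly increasing (injective) and for any y ∈ ℝ the 3rd root y^{1/3} lies in ℝ (surjective). So f is bijective.
Since x ↦ x^3 is strictly increasing on ℝ, it is injective there, so no x ≠ 4 in the domain has f(x) = f(4). We therefore compute f⁻¹(216) = 216^{1/3} = 6 (indeed 6^3 = 216).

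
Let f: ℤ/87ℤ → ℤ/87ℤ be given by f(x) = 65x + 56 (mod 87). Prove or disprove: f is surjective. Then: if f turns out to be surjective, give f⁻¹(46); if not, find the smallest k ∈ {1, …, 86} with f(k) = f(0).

40

Since gcd(65, 87) = 1, 65 is invertible modulo 87. Euclid's algorithm: 87 = 1·65 + 22, 65 = 2·22 + 21, 22 = 1·21 + 1; back-substituting gives 1 = 83·65 − 62·87, so 65⁻¹ ≡ 83 (mod 87).
For any y ∈ ℤ/87ℤ, x = 83(y − 56) mod 87 satisfies f(x) = 65·83(y − 56) + 56 ≡ y (since 65·83 ≡ 1 mod 87). So every y has a preimage.
Hence f is surjective.
Since f is surjective, we compute f⁻¹(46): solve 65x + 56 ≡ 46 (mod 87), i.e. 65x ≡ 77 (mod 87).
Multiplying by 65⁻¹ = 83 gives x ≡ 83·77 = 6391 = 73·87 + 40 ≡ 40 (mod 87).
Check: f(40) = 65·40 + 56 = 2656 = 30·87 + 46 ≡ 46 (mod 87).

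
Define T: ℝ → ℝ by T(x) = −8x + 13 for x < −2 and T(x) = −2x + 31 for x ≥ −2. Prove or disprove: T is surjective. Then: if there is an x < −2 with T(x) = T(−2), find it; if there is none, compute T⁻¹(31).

Both pieces are strictly decreasing (slopes −8 and −2), so each is injective on its own interval.
The left piece maps (−∞, −2) onto (29, ∞); the right piece maps [−2, ∞) onto (−∞, 35].
The union (29, ∞) ∪ (−∞, 35] covers ℝ, so T is surjective.
For the follow-up: the images overlap, so an x < −2 with T(x) = T(−2) exists. T(−2) = 35; solving −8x + 13 = 35 for x < −2 gives x = (35 − 13)/(−8) = −11/4.

-11/4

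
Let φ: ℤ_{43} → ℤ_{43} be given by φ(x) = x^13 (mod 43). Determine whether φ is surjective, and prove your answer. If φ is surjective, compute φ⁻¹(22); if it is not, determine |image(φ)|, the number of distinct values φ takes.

2

Since 43 is prime, the nonzero elements of ℤ_{43} form a cyclic group of order 42.
As gcd(13, 42) = 1, raising to the 13th power is a bijection on this group: if s^13 ≡ t^13 then (st^{−1})^13 = 1, and the only element of order dividing gcd(13, 42) = 1 is 1, so s = t.
With φ(0) = 0 this makes φ injective on all of ℤ_{43}, hence bijective (finite equal-size domain and codomain). In particular φ is surjective.
Since φ is surjective, we find the preimage of 22. The inverse of x ↦ x^13 on (ℤ_{43})^× is x ↦ x^13, because 13·13 = 169 = 4·42 + 1 ≡ 1 (mod 42) and x^{42} = 1 for x ≠ 0 (Fermat). So φ⁻¹(22) = 22^13 mod 43.
Repeated squaring mod 43: 22^1 ≡ 22, 22^2 ≡ 22² = 484 ≡ 11, 22^4 ≡ 11² = 121 ≡ 35, 22^8 ≡ 35² = 1225 ≡ 21. Since 13 = 8 + 4 + 1, 22^13 ≡ 21·35·22: 21·35 = 735 ≡ 4, then 4·22 = 88 ≡ 2. So 22^13 ≡ 2 (mod 43).
Hence φ⁻¹(22) = 2.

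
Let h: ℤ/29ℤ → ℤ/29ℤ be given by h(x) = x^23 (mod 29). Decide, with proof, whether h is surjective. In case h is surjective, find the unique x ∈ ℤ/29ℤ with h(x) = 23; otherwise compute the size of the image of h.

20

Since 29 is prime, the nonzero elements of ℤ/29ℤ form a cyclic group of order 28.
As gcd(23, 28) = 1, raising to the 23rd power is a bijection on this group: if u^23 ≡ v^23 then (uv^{−1})^23 = 1, and the only element of order dividing gcd(23, 28) = 1 is 1, so u = v.
With h(0) = 0 this makes h injective on all of ℤ/29ℤ, hence bijective (finite equal-size domain and codomain). In particular h is surjective.
Since h is surjective, we find the preimage of 23. The inverse of x ↦ x^23 on (ℤ/29ℤ)^× is x ↦ x^11, because 23·11 = 253 = 9·28 + 1 ≡ 1 (mod 28) and x^{28} = 1 for x ≠ 0 (Fermat). So h⁻¹(23) = 23^11 mod 29.
Repeated squaring mod 29: 23^1 ≡ 23, 23^2 ≡ 23² = 529 ≡ 7, 23^4 ≡ 7² = 49 ≡ 20, 23^8 ≡ 20² = 400 ≡ 23. Since 11 = 8 + 2 + 1, 23^11 ≡ 23·7·23: 23·7 = 161 ≡ 16, then 16·23 = 368 ≡ 20. So 23^11 ≡ 20 (mod 29).
Hence h⁻¹(23) = 20.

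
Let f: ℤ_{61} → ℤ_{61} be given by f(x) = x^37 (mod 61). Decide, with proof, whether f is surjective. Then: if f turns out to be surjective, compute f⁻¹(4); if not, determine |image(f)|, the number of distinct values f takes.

Since 61 is prime, the nonzero elements of ℤ_{61} form a cyclic group of order 60.
As gcd(37, 60) = 1, raising to the 37th power is a bijection on this group: if s^37 ≡ t^37 then (st^{−1})^37 = 1, and the only element of order dividing gcd(37, 60) = 1 is 1, so s = t.
With f(0) = 0 this makes f injective on all of ℤ_{61}, hence bijective (finite equal-size domain and codomain). In particular f is surjective.
Since f is surjective, we find the preimage of 4. The inverse of x ↦ x^37 on (ℤ_{61})^× is x ↦ x^13, because 37·13 = 481 = 8·60 + 1 ≡ 1 (mod 60) and x^{60} = 1 for x ≠ 0 (Fermat). So f⁻¹(4) = 4^13 mod 61.
Repeated squaring mod 61: 4^1 ≡ 4, 4^2 ≡ 4² = 16, 4^4 ≡ 16² = 256 ≡ 12, 4^8 ≡ 12² = 144 ≡ 22. Since 13 = 8 + 4 + 1, 4^13 ≡ 22·12·4: 22·12 = 264 ≡ 20, then 20·4 = 80 ≡ 19. So 4^13 ≡ 19 (mod 61).
Hence f⁻¹(4) = 19.

19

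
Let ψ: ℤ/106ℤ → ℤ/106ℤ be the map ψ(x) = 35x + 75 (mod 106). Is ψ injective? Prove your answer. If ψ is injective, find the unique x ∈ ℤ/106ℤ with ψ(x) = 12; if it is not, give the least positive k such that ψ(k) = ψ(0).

If ψ(s) = ψ(t), then 35s ≡ 35t (mod 106). Because gcd(35, 106) = 1, we may cancel 35 to get s ≡ t (mod 106).
Hence ψ is injective.
We now compute 35⁻¹ mod 106 explicitly. Euclid's algorithm: 106 = 3·35 + 1; back-substituting gives 1 = 103·35 − 34·106, so 35⁻¹ ≡ 103 (mod 106).
Since ψ is injective, we find ψ⁻¹(12): we need 35x ≡ 12 − 75 ≡ 43 (mod 106). Using 35⁻¹ = 103: x ≡ 103·43 = 4429 = 41·106 + 83, so x = 83.
Check: ψ(83) = 35·83 + 75 = 2980 = 28·106 + 12 ≡ 12 (mod 106).

83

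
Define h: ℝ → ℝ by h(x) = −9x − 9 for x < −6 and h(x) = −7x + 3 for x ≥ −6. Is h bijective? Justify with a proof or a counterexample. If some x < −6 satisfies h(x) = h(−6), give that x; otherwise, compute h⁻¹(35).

-32/7

Both pieces are strictly decreasing (slopes −9 and −7), so each is injective on its own interval.
The left piece maps (−∞, −6) onto (45, ∞); the right piece maps [−6, ∞) onto (−∞, 45].
Since 45 = 45, the images partition ℝ: h is injective and surjective, hence bijective.
Because the two images are disjoint, no x < −6 has h(x) = h(−6), so we compute h⁻¹(35): 35 lies in (−∞, 45], so solve −7x + 3 = 35: x = (35 − 3)/(−7) = −32/7.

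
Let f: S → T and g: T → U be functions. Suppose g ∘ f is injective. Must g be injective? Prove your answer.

No. Take S = {1}, T = {1, 2}, U = {1, 2}, f(a) = a for each a ∈ S, and g(b) = 1 if b ∈ {1, 2} else g(b) = b.
Then g ∘ f = f is injective (S ⊂ T and f is the inclusion), but g(1) = g(2) = 1 with 1 ≠ 2, so g is not injective.

not injective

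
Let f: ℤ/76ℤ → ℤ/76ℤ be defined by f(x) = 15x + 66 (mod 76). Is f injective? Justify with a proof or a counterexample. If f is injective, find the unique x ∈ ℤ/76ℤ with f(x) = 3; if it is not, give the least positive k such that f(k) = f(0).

Suppose f(u) = f(v) in ℤ/76ℤ. Then 15u + 66 ≡ 15v + 66 (mod 76), so 15(u − v) ≡ 0 (mod 76).
Since gcd(15, 76) = 1, 15 is invertible modulo 76, hence u − v ≡ 0 (mod 76), i.e. u = v.
Thus f is injective.
We now compute 15⁻¹ mod 76 explicitly. Euclid's algorithm: 76 = 5·15 + 1; back-substituting gives 1 = 71·15 − 14·76, so 15⁻¹ ≡ 71 (mod 76).
Since f is injective, we find f⁻¹(3): we need 15x ≡ 3 − 66 ≡ 13 (mod 76). Using 15⁻¹ = 71: x ≡ 71·13 = 923 = 12·76 + 11, so x = 11.
Check: f(11) = 15·11 + 66 = 231 = 3·76 + 3 ≡ 3 (mod 76).

11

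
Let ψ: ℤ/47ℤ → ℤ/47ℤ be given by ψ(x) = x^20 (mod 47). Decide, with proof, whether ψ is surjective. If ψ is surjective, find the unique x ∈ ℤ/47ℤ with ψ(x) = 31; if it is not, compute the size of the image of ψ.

24

ψ(23): Repeated squaring mod 47: 23^1 ≡ 23, 23^2 ≡ 23² = 529 ≡ 12, 23^4 ≡ 12² = 144 ≡ 3, 23^8 ≡ 3² = 9, 23^16 ≡ 9² = 81 ≡ 34. Since 20 = 16 + 4, 23^20 ≡ 34·3: 34·3 = 102 ≡ 8. So 23^20 ≡ 8 (mod 47).
ψ(24): Repeated squaring mod 47: 24^1 ≡ 24, 24^2 ≡ 24² = 576 ≡ 12, 24^4 ≡ 12² = 144 ≡ 3, 24^8 ≡ 3² = 9, 24^16 ≡ 9² = 81 ≡ 34. Since 20 = 16 + 4, 24^20 ≡ 34·3: 34·3 = 102 ≡ 8. So 24^20 ≡ 8 (mod 47).
So ψ(23) = ψ(24) = 8 while 23 ≠ 24, hence ψ is not injective.
A non-injective map from the 47-element set ℤ/47ℤ to itself takes at most 46 distinct values, so it cannot be surjective. Therefore ψ is not surjective.
Since ψ is not surjective, we determine |image(ψ)|. Computing x^20 mod 47 for each x (by repeated squaring, reducing mod 47 at every step), the values ψ(0), ψ(1), …, ψ(46) are: 0, 1, 6, 7, 36, 3, 42, 37, 28, 2, 18, 25, 17, 4, 34, 21, 27, 32, 12, 16, 14, 24, 9, 8, 8, 9, 24, 14, 16, 12, 32, 27, 21, 34, 4, 17, 25, 18, 2, 28, 37, 42, 3, 36, 7, 6, 1.
The distinct values are {0, 1, 2, 3, 4, 6, 7, 8, 9, 12, 14, 16, 17, 18, 21, 24, 25, 27, 28, 32, 34, 36, 37, 42}; there are 24 of them.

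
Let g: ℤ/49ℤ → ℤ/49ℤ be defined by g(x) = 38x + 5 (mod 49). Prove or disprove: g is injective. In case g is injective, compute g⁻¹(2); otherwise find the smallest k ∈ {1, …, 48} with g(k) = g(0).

Recall: g is injective when g(x_1) = g(x_2) forces x_1 = x_2.
If g(x_1) = g(x_2), then 38x_1 ≡ 38x_2 (mod 49). Because gcd(38, 49) = 1, we may cancel 38 to get x_1 ≡ x_2 (mod 49).
Thus g is injective.
We now compute 38⁻¹ mod 49 explicitly. Euclid's algorithm: 49 = 1·38 + 11, 38 = 3·11 + 5, 11 = 2·5 + 1; back-substituting gives 1 = 40·38 − 31·49, so 38⁻¹ ≡ 40 (mod 49).
Since g is injective, we find g⁻¹(2): we need 38x ≡ 2 − 5 ≡ 46 (mod 49). Using 38⁻¹ = 40: x ≡ 40·46 = 1840 = 37·49 + 27, so x = 27.
Check: g(27) = 38·27 + 5 = 1031 = 21·49 + 2 ≡ 2 (mod 49).

27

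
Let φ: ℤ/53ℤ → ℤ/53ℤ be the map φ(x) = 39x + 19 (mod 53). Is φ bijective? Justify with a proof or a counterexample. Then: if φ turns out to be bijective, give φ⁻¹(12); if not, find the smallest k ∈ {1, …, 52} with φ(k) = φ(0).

If φ(s) = φ(t), then 39s ≡ 39t (mod 53). Because gcd(39, 53) = 1, we may cancel 39 to get s ≡ t (mod 53).
We now compute 39⁻¹ mod 53 explicitly. Euclid's algorithm: 53 = 1·39 + 14, 39 = 2·14 + 11, 14 = 1·11 + 3, 11 = 3·3 + 2, 3 = 1·2 + 1; back-substituting gives 1 = 34·39 − 25·53, so 39⁻¹ ≡ 34 (mod 53).
Then y ↦ 34(y − 19) is a two-sided inverse to φ, so every y ∈ ℤ/53ℤ has a preimage.
So φ is bijective.
Since φ is bijective, we find φ⁻¹(12): we need 39x ≡ 12 − 19 ≡ 46 (mod 53). Using 39⁻¹ = 34: x ≡ 34·46 = 1564 = 29·53 + 27, so x = 27.
Check: φ(27) = 39·27 + 19 = 1072 = 20·53 + 12 ≡ 12 (mod 53).

27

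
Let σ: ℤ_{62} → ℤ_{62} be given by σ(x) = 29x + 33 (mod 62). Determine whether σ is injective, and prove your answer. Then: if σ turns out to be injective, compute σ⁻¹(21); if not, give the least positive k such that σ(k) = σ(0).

6

Suppose σ(u) = σ(v) in ℤ_{62}. Then 29u + 33 ≡ 29v + 33 (mod 62), therefore 29(u − v) ≡ 0 (mod 62).
Since gcd(29, 62) = 1, 29 is invertible modulo 62, hence u − v ≡ 0 (mod 62), i.e. u = v.
So σ is injective.
We now compute 29⁻¹ mod 62 explicitly. Euclid's algorithm: 62 = 2·29 + 4, 29 = 7·4 + 1; back-substituting gives 1 = 15·29 − 7·62, so 29⁻¹ ≡ 15 (mod 62).
Since σ is injective, we find σ⁻¹(21): we need 29x ≡ 21 − 33 ≡ 50 (mod 62). Using 29⁻¹ = 15: x ≡ 15·50 = 750 = 12·62 + 6, so x = 6.
Check: σ(6) = 29·6 + 33 = 207 = 3·62 + 21 ≡ 21 (mod 62).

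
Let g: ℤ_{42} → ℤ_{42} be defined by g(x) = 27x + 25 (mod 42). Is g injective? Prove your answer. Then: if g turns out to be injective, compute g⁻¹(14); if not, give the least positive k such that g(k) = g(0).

We have gcd(27, 42) = 3 > 1. Taking a = 0 and b = 14: g(0) = 25 and g(14) = 27·14 + 25 = 403 ≡ 25 (mod 42).
So g(0) = g(14) while 0 ≠ 14, thus g is not injective.
Since g is not injective, we find the least positive k with g(k) = g(0): this means 27k ≡ 0 (mod 42), i.e. 42 ∣ 27k. Since gcd(27, 42) = 3, dividing through by 3 this holds exactly when 14 ∣ 9k, and as gcd(9, 14) = 1, exactly when 14 ∣ k.
The smallest positive such k is 14.

14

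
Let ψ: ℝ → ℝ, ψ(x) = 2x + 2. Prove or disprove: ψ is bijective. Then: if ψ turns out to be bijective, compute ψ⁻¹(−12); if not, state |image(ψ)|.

-7

Suppose ψ(u) = ψ(v). Then 2u + 2 = 2v + 2, thus 2u = 2v, thus u = v.
For any y ∈ ℝ, x = (y − 2)/2 satisfies ψ(x) = y.
Thus ψ is bijective.
Since ψ is bijective, we compute ψ⁻¹(−12) = (−12 − 2)/2 = −7.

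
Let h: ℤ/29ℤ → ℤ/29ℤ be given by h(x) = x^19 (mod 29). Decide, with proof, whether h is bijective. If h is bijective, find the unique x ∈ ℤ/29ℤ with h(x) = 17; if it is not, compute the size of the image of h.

12

Since 29 is prime, the nonzero elements of ℤ/29ℤ form a cyclic group of order 28.
As gcd(19, 28) = 1, raising to the 19th power is a bijection on this group: if a^19 ≡ b^19 then (ab^{−1})^19 = 1, and the only element of order dividing gcd(19, 28) = 1 is 1, so a = b.
With h(0) = 0 this makes h injective on all of ℤ/29ℤ, hence bijective (finite equal-size domain and codomain). In particular h is bijective.
Since h is bijective, we find the preimage of 17. The inverse of x ↦ x^19 on (ℤ/29ℤ)^× is x ↦ x^3, because 19·3 = 57 = 2·28 + 1 ≡ 1 (mod 28) and x^{28} = 1 for x ≠ 0 (Fermat). So h⁻¹(17) = 17^3 mod 29.
Repeated squaring mod 29: 17^1 ≡ 17, 17^2 ≡ 17² = 289 ≡ 28. Since 3 = 2 + 1, 17^3 ≡ 28·17: 28·17 = 476 ≡ 12. So 17^3 ≡ 12 (mod 29).
Hence h⁻¹(17) = 12.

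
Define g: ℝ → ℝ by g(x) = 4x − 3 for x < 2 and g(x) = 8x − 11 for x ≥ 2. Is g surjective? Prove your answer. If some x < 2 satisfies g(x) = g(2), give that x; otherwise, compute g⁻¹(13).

3

Both pieces are strictly increasing (slopes 4 and 8), so each is injective on its own interval.
The left piece maps (−∞, 2) onto (−∞, 5); the right piece maps [2, ∞) onto [5, ∞).
These images together cover ℝ, so g is surjective.
Because the two images are disjoint, no x < 2 has g(x) = g(2), so we compute g⁻¹(13): 13 lies in [5, ∞), so solve 8x − 11 = 13: x = (13 + 11)/8 = 3.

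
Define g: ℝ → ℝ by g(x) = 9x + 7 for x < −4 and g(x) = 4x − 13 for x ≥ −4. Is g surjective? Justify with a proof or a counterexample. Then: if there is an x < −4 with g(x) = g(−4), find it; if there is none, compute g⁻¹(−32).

Both pieces are strictly increasing (slopes 9 and 4), so each is injective on its own interval.
The left piece maps (−∞, −4) onto (−∞, −29); the right piece maps [−4, ∞) onto [−29, ∞).
These images together cover ℝ, so g is surjective.
Because the two images are disjoint, no x < −4 has g(x) = g(−4), so we compute g⁻¹(−32): −32 lies in (−∞, −29), so solve 9x + 7 = −32: x = (−32 − 7)/9 = −13/3.

-13/3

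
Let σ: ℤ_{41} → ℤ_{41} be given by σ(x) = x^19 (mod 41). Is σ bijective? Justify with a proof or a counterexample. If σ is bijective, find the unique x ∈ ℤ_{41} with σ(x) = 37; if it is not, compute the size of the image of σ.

Since 41 is prime, the nonzero elements of ℤ_{41} form a cyclic group of order 40.
As gcd(19, 40) = 1, raising to the 19th power is a bijection on this group: if a^19 ≡ b^19 then (ab^{−1})^19 = 1, and the only element of order dividing gcd(19, 40) = 1 is 1, so a = b.
With σ(0) = 0 this makes σ injective on all of ℤ_{41}, hence bijective (finite equal-size domain and codomain). In particular σ is bijective.
Since σ is bijective, we find the preimage of 37. The inverse of x ↦ x^19 on (ℤ_{41})^× is x ↦ x^19, because 19·19 = 361 = 9·40 + 1 ≡ 1 (mod 40) and x^{40} = 1 for x ≠ 0 (Fermat). So σ⁻¹(37) = 37^19 mod 41.
Repeated squaring mod 41: 37^1 ≡ 37, 37^2 ≡ 37² = 1369 ≡ 16, 37^4 ≡ 16² = 256 ≡ 10, 37^8 ≡ 10² = 100 ≡ 18, 37^16 ≡ 18² = 324 ≡ 37. Since 19 = 16 + 2 + 1, 37^19 ≡ 37·16·37: 37·16 = 592 ≡ 18, then 18·37 = 666 ≡ 10. So 37^19 ≡ 10 (mod 41).
Hence σ⁻¹(37) = 10.

10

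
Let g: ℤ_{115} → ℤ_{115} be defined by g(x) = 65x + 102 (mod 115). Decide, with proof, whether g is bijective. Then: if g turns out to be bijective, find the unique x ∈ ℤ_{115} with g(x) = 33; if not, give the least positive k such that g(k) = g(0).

23

We have gcd(65, 115) = 5 > 1. Taking x_1 = 0 and x_2 = 23: g(0) = 102 and g(23) = 65·23 + 102 = 1597 ≡ 102 (mod 115).
So g(0) = g(23) while 0 ≠ 23, thus g is not injective, hence not bijective.
Since g is not bijective, we find the least positive k with g(k) = g(0): this means 65k ≡ 0 (mod 115), i.e. 115 ∣ 65k. Since gcd(65, 115) = 5, dividing through by 5 this holds exactly when 23 ∣ 13k, and as gcd(13, 23) = 1, exactly when 23 ∣ k.
The smallest positive such k is 23.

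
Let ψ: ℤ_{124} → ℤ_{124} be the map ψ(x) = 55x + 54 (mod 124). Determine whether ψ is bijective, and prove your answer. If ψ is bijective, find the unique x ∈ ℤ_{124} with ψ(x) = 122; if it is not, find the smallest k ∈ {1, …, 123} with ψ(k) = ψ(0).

8

Suppose ψ(s) = ψ(t) in ℤ_{124}. Then 55s + 54 ≡ 55t + 54 (mod 124), thus 55(s − t) ≡ 0 (mod 124).
Since gcd(55, 124) = 1, 55 is invertible modulo 124, hence s − t ≡ 0 (mod 124), i.e. s = t.
We now compute 55⁻¹ mod 124 explicitly. Euclid's algorithm: 124 = 2·55 + 14, 55 = 3·14 + 13, 14 = 1·13 + 1; back-substituting gives 1 = 115·55 − 51·124, so 55⁻¹ ≡ 115 (mod 124).
For any y ∈ ℤ_{124}, x = 115(y − 54) mod 124 satisfies ψ(x) = 55·115(y − 54) + 54 ≡ y (since 55·115 ≡ 1 mod 124). So every y has a preimage.
So ψ is bijective.
Since ψ is bijective, we find ψ⁻¹(122): we need 55x ≡ 122 − 54 ≡ 68 (mod 124). Using 55⁻¹ = 115: x ≡ 115·68 = 7820 = 63·124 + 8, so x = 8.
Check: ψ(8) = 55·8 + 54 = 494 = 3·124 + 122 ≡ 122 (mod 124).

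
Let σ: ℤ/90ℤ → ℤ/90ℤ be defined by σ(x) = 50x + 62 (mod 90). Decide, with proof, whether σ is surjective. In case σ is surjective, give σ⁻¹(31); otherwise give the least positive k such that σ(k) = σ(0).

9

Since gcd(50, 90) = 10, we have 50x ≡ 0 (mod 10) for all x, so σ(x) ≡ 2 (mod 10).
But 0 ≢ 2 (mod 10), so 0 ∈ ℤ/90ℤ has no preimage. Hence σ is not surjective.
Since σ is not surjective, we find the least positive k with σ(k) = σ(0): this means 50k ≡ 0 (mod 90), i.e. 90 ∣ 50k. Since gcd(50, 90) = 10, dividing through by 10 this holds exactly when 9 ∣ 5k, and as gcd(5, 9) = 1, exactly when 9 ∣ k.
The smallest positive such k is 9.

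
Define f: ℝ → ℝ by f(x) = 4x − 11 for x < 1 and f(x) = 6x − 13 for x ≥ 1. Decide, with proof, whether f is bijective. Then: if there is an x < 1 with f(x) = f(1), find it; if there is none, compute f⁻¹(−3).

5/3

Both pieces are strictly increasing (slopes 4 and 6), so each is injective on its own interval.
The left piece maps (−∞, 1) onto (−∞, −7); the right piece maps [1, ∞) onto [−7, ∞).
Since −7 = −7, the images partition ℝ: f is injective and surjective, hence bijective.
Because the two images are disjoint, no x < 1 has f(x) = f(1), so we compute f⁻¹(−3): −3 lies in [−7, ∞), so solve 6x − 13 = −3: x = (−3 + 13)/6 = 5/3.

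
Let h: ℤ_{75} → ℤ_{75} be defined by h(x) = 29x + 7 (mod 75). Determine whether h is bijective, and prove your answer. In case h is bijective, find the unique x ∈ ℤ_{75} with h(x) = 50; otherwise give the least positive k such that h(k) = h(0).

Recall: h is injective if h(a) = h(b) implies a = b.
Suppose h(a) = h(b) in ℤ_{75}. Then 29a + 7 ≡ 29b + 7 (mod 75), so 29(a − b) ≡ 0 (mod 75).
Since gcd(29, 75) = 1, 29 is invertible modulo 75, so a − b ≡ 0 (mod 75), i.e. a = b.
We now compute 29⁻¹ mod 75 explicitly. Euclid's algorithm: 75 = 2·29 + 17, 29 = 1·17 + 12, 17 = 1·12 + 5, 12 = 2·5 + 2, 5 = 2·2 + 1; back-substituting gives 1 = 44·29 − 17·75, so 29⁻¹ ≡ 44 (mod 75).
Then y ↦ 44(y − 7) is a two-sided inverse to h, so every y ∈ ℤ_{75} has a preimage.
Hence h is bijective.
Since h is bijective, we find h⁻¹(50): we need 29x ≡ 50 − 7 ≡ 43 (mod 75). Using 29⁻¹ = 44: x ≡ 44·43 = 1892 = 25·75 + 17, so x = 17.
Check: h(17) = 29·17 + 7 = 500 = 6·75 + 50 ≡ 50 (mod 75).

17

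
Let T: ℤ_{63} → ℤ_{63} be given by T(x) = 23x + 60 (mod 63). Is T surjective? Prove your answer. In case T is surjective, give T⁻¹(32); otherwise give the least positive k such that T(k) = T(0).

Since gcd(23, 63) = 1, 23 is invertible modulo 63. Euclid's algorithm: 63 = 2·23 + 17, 23 = 1·17 + 6, 17 = 2·6 + 5, 6 = 1·5 + 1; back-substituting gives 1 = 11·23 − 4·63, so 23⁻¹ ≡ 11 (mod 63).
Then y ↦ 11(y − 60) is a two-sided inverse to T, so every y ∈ ℤ_{63} has a preimage.
So T is surjective.
Since T is surjective, we find T⁻¹(32): we need 23x ≡ 32 − 60 ≡ 35 (mod 63). Using 23⁻¹ = 11: x ≡ 11·35 = 385 = 6·63 + 7, so x = 7.
Check: T(7) = 23·7 + 60 = 221 = 3·63 + 32 ≡ 32 (mod 63).

7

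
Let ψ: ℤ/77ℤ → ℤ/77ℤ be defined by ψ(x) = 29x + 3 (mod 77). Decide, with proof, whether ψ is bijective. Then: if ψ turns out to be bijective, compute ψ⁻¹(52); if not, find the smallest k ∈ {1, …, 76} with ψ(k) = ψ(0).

Recall: ψ is injective if ψ(s) = ψ(t) implies s = t.
Suppose ψ(s) = ψ(t) in ℤ/77ℤ. Then 29s + 3 ≡ 29t + 3 (mod 77), hence 29(s − t) ≡ 0 (mod 77).
Since gcd(29, 77) = 1, 29 is invertible modulo 77, therefore s − t ≡ 0 (mod 77), i.e. s = t.
We now compute 29⁻¹ mod 77 explicitly. Euclid's algorithm: 77 = 2·29 + 19, 29 = 1·19 + 10, 19 = 1·10 + 9, 10 = 1·9 + 1; back-substituting gives 1 = 8·29 − 3·77, so 29⁻¹ ≡ 8 (mod 77).
Then y ↦ 8(y − 3) is a two-sided inverse to ψ, so every y ∈ ℤ/77ℤ has a preimage.
Thus ψ is bijective.
Since ψ is bijective, we find ψ⁻¹(52): we need 29x ≡ 52 − 3 ≡ 49 (mod 77). Using 29⁻¹ = 8: x ≡ 8·49 = 392 = 5·77 + 7, so x = 7.
Check: ψ(7) = 29·7 + 3 = 206 = 2·77 + 52 ≡ 52 (mod 77).

7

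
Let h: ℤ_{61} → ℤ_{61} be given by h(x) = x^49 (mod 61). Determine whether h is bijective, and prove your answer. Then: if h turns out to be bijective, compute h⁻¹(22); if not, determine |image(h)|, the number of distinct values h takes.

16

Since 61 is prime, the nonzero elements of ℤ_{61} form a cyclic group of order 60.
As gcd(49, 60) = 1, raising to the 49th power is a bijection on this group: if u^49 ≡ v^49 then (uv^{−1})^49 = 1, and the only element of order dividing gcd(49, 60) = 1 is 1, so u = v.
With h(0) = 0 this makes h injective on all of ℤ_{61}, hence bijective (finite equal-size domain and codomain). In particular h is bijective.
Since h is bijective, we find the preimage of 22. The inverse of x ↦ x^49 on (ℤ_{61})^× is x ↦ x^49, because 49·49 = 2401 = 40·60 + 1 ≡ 1 (mod 60) and x^{60} = 1 for x ≠ 0 (Fermat). So h⁻¹(22) = 22^49 mod 61.
Repeated squaring mod 61: 22^1 ≡ 22, 22^2 ≡ 22² = 484 ≡ 57, 22^4 ≡ 57² = 3249 ≡ 16, 22^8 ≡ 16² = 256 ≡ 12, 22^16 ≡ 12² = 144 ≡ 22, 22^32 ≡ 22² = 484 ≡ 57. Since 49 = 32 + 16 + 1, 22^49 ≡ 57·22·22: 57·22 = 1254 ≡ 34, then 34·22 = 748 ≡ 16. So 22^49 ≡ 16 (mod 61).
Hence h⁻¹(22) = 16.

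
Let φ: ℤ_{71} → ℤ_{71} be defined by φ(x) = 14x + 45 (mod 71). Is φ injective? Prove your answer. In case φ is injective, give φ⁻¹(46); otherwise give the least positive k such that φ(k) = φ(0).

Suppose φ(s) = φ(t) in ℤ_{71}. Then 14s + 45 ≡ 14t + 45 (mod 71), thus 14(s − t) ≡ 0 (mod 71).
Since gcd(14, 71) = 1, 14 is invertible modulo 71, hence s − t ≡ 0 (mod 71), i.e. s = t.
Thus φ is injective.
We now compute 14⁻¹ mod 71 explicitly. Euclid's algorithm: 71 = 5·14 + 1; back-substituting gives 1 = 66·14 − 13·71, so 14⁻¹ ≡ 66 (mod 71).
Since φ is injective, we compute φ⁻¹(46): solve 14x + 45 ≡ 46 (mod 71), i.e. 14x ≡ 1 (mod 71).
Multiplying by 14⁻¹ = 66 gives x ≡ 66·1 = 66 ≡ 66 (mod 71).
Check: φ(66) = 14·66 + 45 = 969 = 13·71 + 46 ≡ 46 (mod 71).

66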